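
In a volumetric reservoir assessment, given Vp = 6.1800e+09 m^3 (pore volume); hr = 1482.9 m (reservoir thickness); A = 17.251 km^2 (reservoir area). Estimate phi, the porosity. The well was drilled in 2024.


phi = Vp / (A * 1e6 * hr)
phi = 6.1800e+09 / (17.251 * 1e6 * 1482.9)
phi = 0.24158


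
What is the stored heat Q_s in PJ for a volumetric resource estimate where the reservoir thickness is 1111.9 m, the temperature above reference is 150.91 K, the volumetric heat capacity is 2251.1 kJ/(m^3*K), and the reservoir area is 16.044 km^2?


Step 1: Vr = A*1e6*hr = 16.044*1e6*1111.9 = 1.783932e+10 m^3
Step 2: Q_s = Vr*rhoc*dT/1e12 = 1.783932e+10*2251.1*150.91/1e12 = 6060.3 PJ
Q_s = 6060.3 PJ


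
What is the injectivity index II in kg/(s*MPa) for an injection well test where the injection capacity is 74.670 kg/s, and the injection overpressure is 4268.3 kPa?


II = mdot * 1000 / dP
II = 74.670 * 1000 / 4268.3
II = 17.494 kg/(s*MPa)


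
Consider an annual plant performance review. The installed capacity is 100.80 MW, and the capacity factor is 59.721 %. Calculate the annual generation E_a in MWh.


E_a = CF / 100 * cap * 8760
E_a = 59.721 / 100 * 100.80 * 8760
E_a = 5.2734e+05 MWh


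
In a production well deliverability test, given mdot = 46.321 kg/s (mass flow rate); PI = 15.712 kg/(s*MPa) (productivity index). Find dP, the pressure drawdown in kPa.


dP = mdot * 1000 / PI
dP = 46.321 * 1000 / 15.712
dP = 2948.1 kPa


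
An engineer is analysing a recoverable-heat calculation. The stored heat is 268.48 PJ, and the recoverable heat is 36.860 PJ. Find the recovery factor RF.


RF = Q_rec / Q_s
RF = 36.860 / 268.48
RF = 0.13729


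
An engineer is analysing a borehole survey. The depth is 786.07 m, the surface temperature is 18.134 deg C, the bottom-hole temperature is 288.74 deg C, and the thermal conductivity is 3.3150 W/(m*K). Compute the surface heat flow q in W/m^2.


Step 1: grad = (T_d - T_surf)/d * 1000 = (288.74 - 18.134)/786.07 * 1000 = 344.2518 deg C/km
Step 2: q = k * grad / 1000 = 3.315 * 344.2518 / 1000 = 1.1412 W/m^2
q = 1.1412 W/m^2


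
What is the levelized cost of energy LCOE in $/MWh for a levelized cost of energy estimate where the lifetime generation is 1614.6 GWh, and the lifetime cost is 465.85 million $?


LCOE = C_tot / E_tot * 100
LCOE = 465.85 / 1614.6 * 100
LCOE = 28.85235 cents/kWh
Convert: 28.85235 cents/kWh * 10.0 = 288.52 $/MWh
LCOE = 288.52 $/MWh


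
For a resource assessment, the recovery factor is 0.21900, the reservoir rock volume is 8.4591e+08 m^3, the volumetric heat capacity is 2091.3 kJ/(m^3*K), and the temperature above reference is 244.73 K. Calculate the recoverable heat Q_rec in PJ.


Step 1: Q_s = Vr*rhoc*dT/1e12 = 8.4591e+08*2091.3*244.73/1e12 = 432.9400 PJ
Step 2: Q_rec = Q_s * RF = 432.9400 * 0.219 = 94.814 PJ
Q_rec = 94.814 PJ


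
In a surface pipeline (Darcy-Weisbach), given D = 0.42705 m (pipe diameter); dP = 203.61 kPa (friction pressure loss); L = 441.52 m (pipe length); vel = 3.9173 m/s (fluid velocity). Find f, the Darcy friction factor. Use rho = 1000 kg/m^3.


f = dP*1000 / ((L/D)*(rho*vel^2/2))
f = 203.61*1000 / ((441.52/0.42705)*(1000*3.9173^2/2))
f = 0.025668


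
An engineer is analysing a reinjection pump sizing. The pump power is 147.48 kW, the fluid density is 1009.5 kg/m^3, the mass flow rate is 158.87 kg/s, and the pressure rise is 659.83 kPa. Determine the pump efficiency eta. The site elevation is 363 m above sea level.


eta = mdot * dP / (rho * P_pump)
eta = 158.87 * 659.83 / (1009.5 * 147.48)
eta = 0.70410


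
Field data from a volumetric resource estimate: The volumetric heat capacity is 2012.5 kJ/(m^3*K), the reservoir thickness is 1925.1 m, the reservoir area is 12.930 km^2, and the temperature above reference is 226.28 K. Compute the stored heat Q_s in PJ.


Step 1: Vr = A*1e6*hr = 12.93*1e6*1925.1 = 2.489154e+10 m^3
Step 2: Q_s = Vr*rhoc*dT/1e12 = 2.489154e+10*2012.5*226.28/1e12 = 11335 PJ
Q_s = 11335 PJ


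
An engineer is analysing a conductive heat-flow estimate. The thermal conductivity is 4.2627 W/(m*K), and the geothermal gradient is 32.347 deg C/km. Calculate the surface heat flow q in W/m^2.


q = k * grad / 1000
q = 4.2627 * 32.347 / 1000
q = 0.13789 W/m^2


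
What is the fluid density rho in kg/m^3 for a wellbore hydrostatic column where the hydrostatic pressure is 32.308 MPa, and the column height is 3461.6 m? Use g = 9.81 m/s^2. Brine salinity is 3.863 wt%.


rho = P * 1e6 / (g * h)
rho = 32.308 * 1e6 / (9.81 * 3461.6)
rho = 951.40 kg/m^3


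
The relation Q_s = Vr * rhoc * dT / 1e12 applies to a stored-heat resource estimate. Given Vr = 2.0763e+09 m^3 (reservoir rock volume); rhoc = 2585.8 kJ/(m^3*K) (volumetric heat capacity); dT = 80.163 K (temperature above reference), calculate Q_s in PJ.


Q_s = Vr * rhoc * dT / 1e12
Q_s = 2.0763e+09 * 2585.8 * 80.163 / 1e12
Q_s = 430.39 PJ


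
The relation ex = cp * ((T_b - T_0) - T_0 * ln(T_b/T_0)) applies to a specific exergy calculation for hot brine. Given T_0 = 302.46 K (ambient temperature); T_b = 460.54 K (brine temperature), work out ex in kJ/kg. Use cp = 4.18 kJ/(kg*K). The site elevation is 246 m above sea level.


ex = cp * ((T_b - T_0) - T_0 * ln(T_b/T_0))
ex = 4.18 * ((460.54 - 302.46) - 302.46 * ln(460.54/302.46))
ex = 129.21 kJ/kg


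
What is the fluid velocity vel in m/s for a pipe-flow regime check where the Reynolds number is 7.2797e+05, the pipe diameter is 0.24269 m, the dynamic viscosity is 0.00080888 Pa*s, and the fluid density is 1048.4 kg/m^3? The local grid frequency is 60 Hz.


vel = Re * mu / (rho * D)
vel = 7.2797e+05 * 0.00080888 / (1048.4 * 0.24269)
vel = 2.3143 m/s


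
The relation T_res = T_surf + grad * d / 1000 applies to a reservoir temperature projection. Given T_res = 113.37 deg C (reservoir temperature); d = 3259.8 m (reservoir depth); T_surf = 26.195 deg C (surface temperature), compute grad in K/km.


grad = (T_res - T_surf) / d * 1000
grad = (113.37 - 26.195) / 3259.8 * 1000
grad = 26.74244 deg C/km
Convert: 26.74244 deg C/km * 1.0 = 26.742 K/km
grad = 26.742 K/km


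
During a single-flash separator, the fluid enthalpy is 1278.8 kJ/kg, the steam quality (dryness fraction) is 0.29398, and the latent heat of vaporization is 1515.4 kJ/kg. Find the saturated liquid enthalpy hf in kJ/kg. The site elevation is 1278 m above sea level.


hf = h - x * hfg
hf = 1278.8 - 0.29398 * 1515.4
hf = 833.30 kJ/kg


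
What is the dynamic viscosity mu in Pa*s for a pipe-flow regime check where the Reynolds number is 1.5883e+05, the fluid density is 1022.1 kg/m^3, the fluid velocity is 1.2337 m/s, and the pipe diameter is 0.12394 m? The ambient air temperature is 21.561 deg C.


mu = rho * vel * D / Re
mu = 1022.1 * 1.2337 * 0.12394 / 1.5883e+05
mu = 0.00098397 Pa*s


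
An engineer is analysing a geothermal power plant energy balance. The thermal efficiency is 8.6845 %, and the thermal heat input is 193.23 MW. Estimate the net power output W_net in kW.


W_net = eta / 100 * Q_in
W_net = 8.6845 / 100 * 193.23
W_net = 16.78106 MW
Convert: 16.78106 MW * 1000.0 = 16781 kW
W_net = 16781 kW


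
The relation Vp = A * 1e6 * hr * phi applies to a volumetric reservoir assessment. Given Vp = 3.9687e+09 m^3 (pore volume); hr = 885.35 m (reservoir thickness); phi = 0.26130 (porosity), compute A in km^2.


A = Vp / (1e6 * hr * phi)
A = 3.9687e+09 / (1e6 * 885.35 * 0.26130)
A = 17.155 km^2


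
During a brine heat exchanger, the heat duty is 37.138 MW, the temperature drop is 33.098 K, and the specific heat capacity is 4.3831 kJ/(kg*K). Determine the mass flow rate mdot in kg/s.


mdot = Q * 1000 / (cp * dT)
mdot = 37.138 * 1000 / (4.3831 * 33.098)
mdot = 256.00 kg/s


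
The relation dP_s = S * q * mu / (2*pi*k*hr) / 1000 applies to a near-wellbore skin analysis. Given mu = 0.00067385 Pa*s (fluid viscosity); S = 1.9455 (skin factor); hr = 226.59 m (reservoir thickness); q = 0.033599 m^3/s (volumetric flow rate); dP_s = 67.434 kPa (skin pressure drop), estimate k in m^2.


k = S*q*mu / (2*pi*dP_s*1000*hr)
k = 1.9455*0.033599*0.00067385 / (2*pi*67.434*1000*226.59)
k = 4.5880e-13 m^2


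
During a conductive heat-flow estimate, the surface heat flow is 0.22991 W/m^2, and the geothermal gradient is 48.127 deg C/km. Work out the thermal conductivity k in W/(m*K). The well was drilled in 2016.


k = q * 1000 / grad
k = 0.22991 * 1000 / 48.127
k = 4.7772 W/(m*K)


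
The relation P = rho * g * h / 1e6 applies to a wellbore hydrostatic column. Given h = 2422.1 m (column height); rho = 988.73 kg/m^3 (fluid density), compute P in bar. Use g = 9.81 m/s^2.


P = rho * g * h / 1e6
P = 988.73 * 9.81 * 2422.1 / 1e6
P = 23.49302 MPa
Convert: 23.49302 MPa * 10.0 = 234.93 bar
P = 234.93 bar


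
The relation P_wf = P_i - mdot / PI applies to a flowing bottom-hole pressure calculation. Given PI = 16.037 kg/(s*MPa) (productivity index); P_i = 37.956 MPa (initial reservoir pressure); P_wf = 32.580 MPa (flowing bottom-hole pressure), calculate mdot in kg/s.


mdot = (P_i - P_wf) * PI
mdot = (37.956 - 32.580) * 16.037
mdot = 86.215 kg/s


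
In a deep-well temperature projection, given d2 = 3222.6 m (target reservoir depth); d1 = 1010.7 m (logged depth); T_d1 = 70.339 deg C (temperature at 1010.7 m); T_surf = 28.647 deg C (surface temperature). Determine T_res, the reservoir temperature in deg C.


Step 1: grad = (T_d1 - T_surf)/d1 * 1000 = (70.339 - 28.647)/1010.7 * 1000 = 41.25062 deg C/km
Step 2: T_res = T_surf + grad*d2/1000 = 28.647 + 41.25062*3222.6/1000 = 161.58 deg C
T_res = 161.58 deg C


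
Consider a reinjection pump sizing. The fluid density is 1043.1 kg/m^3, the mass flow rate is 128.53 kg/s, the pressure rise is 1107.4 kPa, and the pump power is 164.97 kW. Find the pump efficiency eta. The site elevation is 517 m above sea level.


eta = mdot * dP / (rho * P_pump)
eta = 128.53 * 1107.4 / (1043.1 * 164.97)
eta = 0.82714


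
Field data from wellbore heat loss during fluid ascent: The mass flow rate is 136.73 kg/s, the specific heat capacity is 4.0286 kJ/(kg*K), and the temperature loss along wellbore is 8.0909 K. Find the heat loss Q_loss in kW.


Q_loss = mdot * cp * dT
Q_loss = 136.73 * 4.0286 * 8.0909
Q_loss = 4456.7 kW


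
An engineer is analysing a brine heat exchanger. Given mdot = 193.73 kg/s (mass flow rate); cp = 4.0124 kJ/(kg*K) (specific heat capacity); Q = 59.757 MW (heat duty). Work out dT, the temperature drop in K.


dT = Q * 1000 / (mdot * cp)
dT = 59.757 * 1000 / (193.73 * 4.0124)
dT = 76.875 K


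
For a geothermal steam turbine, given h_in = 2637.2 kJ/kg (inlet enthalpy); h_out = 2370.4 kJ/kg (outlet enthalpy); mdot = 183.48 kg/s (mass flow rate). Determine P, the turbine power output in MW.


P = mdot * (h_in - h_out) / 1000
P = 183.48 * (2637.2 - 2370.4) / 1000
P = 48.952 MW


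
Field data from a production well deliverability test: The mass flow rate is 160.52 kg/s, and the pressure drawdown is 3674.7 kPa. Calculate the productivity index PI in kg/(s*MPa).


PI = mdot * 1000 / dP
PI = 160.52 * 1000 / 3674.7
PI = 43.682 kg/(s*MPa)


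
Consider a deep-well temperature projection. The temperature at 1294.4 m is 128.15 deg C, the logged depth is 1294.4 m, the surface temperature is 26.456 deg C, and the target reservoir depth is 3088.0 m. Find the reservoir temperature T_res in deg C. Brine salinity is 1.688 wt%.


Step 1: grad = (T_d1 - T_surf)/d1 * 1000 = (128.15 - 26.456)/1294.4 * 1000 = 78.56459 deg C/km
Step 2: T_res = T_surf + grad*d2/1000 = 26.456 + 78.56459*3088.0/1000 = 269.06 deg C
T_res = 269.06 deg C


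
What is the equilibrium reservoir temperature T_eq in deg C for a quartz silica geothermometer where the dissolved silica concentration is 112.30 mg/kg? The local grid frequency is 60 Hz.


T_eq = 1309 / (5.19 - log10(SiO2)) - 273.15
T_eq = 1309 / (5.19 - log10(112.30)) - 273.15
T_eq = 143.78 deg C


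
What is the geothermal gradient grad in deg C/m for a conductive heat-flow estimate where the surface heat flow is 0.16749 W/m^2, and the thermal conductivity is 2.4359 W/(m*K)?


grad = q * 1000 / k
grad = 0.16749 * 1000 / 2.4359
grad = 68.75898 deg C/km
Convert: 68.75898 deg C/km * 0.001 = 0.068759 deg C/m
grad = 0.068759 deg C/m


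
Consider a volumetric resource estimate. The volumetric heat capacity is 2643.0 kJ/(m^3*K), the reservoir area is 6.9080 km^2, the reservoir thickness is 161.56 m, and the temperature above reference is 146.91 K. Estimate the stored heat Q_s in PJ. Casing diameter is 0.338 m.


Step 1: Vr = A*1e6*hr = 6.908*1e6*161.56 = 1.116056e+09 m^3
Step 2: Q_s = Vr*rhoc*dT/1e12 = 1.116056e+09*2643.0*146.91/1e12 = 433.35 PJ
Q_s = 433.35 PJ


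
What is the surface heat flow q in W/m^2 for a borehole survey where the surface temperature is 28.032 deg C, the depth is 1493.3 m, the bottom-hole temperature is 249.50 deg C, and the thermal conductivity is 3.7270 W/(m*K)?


Step 1: grad = (T_d - T_surf)/d * 1000 = (249.5 - 28.032)/1493.3 * 1000 = 148.3078 deg C/km
Step 2: q = k * grad / 1000 = 3.727 * 148.3078 / 1000 = 0.55274 W/m^2
q = 0.55274 W/m^2


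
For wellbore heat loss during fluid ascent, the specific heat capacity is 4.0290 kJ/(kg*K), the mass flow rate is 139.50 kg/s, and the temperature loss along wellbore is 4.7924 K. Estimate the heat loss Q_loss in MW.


Q_loss = mdot * cp * dT
Q_loss = 139.50 * 4.0290 * 4.7924
Q_loss = 2693.547 kW
Convert: 2693.547 kW * 0.001 = 2.6935 MW
Q_loss = 2.6935 MW


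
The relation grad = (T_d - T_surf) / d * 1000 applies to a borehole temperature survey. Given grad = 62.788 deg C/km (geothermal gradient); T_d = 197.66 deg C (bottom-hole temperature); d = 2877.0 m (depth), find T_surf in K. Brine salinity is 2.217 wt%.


T_surf = T_d - grad * d / 1000
T_surf = 197.66 - 62.788 * 2877.0 / 1000
T_surf = 17.01892 deg C
Convert to K: 17.01892 + 273.15 = 290.17 K
T_surf = 290.17 K


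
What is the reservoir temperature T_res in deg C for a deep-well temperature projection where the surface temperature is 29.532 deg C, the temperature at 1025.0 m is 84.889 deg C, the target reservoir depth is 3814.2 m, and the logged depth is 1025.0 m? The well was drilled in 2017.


Step 1: grad = (T_d1 - T_surf)/d1 * 1000 = (84.889 - 29.532)/1025.0 * 1000 = 54.00683 deg C/km
Step 2: T_res = T_surf + grad*d2/1000 = 29.532 + 54.00683*3814.2/1000 = 235.52 deg C
T_res = 235.52 deg C


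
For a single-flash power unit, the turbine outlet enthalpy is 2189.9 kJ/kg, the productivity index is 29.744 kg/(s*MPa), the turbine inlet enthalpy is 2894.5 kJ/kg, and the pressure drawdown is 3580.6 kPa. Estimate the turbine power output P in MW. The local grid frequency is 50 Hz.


Step 1: mdot = PI * dP / 1000 = 29.744 * 3580.6 / 1000 = 106.5014 kg/s
Step 2: P = mdot*(h_in - h_out)/1000 = 106.5014*(2894.5 - 2189.9)/1000 = 75.041 MW
P = 75.041 MW


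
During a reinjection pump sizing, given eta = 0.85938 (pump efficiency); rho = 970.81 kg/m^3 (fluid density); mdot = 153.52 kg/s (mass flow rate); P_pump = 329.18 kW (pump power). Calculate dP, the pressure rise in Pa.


dP = P_pump * rho * eta / mdot
dP = 329.18 * 970.81 * 0.85938 / 153.52
dP = 1788.908 kPa
Convert: 1788.908 kPa * 1000.0 = 1.7889e+06 Pa
dP = 1.7889e+06 Pa


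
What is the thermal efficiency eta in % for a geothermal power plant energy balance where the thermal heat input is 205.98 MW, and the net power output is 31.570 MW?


eta = W_net / Q_in * 100
eta = 31.570 / 205.98 * 100
eta = 15.327 %


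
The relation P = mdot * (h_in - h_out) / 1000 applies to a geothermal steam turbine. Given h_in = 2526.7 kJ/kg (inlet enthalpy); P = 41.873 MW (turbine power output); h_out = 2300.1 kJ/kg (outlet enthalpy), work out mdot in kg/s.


mdot = P * 1000 / (h_in - h_out)
mdot = 41.873 * 1000 / (2526.7 - 2300.1)
mdot = 184.79 kg/s


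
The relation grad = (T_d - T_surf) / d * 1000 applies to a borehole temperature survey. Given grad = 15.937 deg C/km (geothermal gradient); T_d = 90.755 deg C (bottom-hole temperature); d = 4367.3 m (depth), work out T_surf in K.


T_surf = T_d - grad * d / 1000
T_surf = 90.755 - 15.937 * 4367.3 / 1000
T_surf = 21.15334 deg C
Convert to K: 21.15334 + 273.15 = 294.30 K
T_surf = 294.30 K


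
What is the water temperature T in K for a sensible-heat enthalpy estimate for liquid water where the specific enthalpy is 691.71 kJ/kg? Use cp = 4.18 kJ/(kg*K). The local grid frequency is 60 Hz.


T = h / cp
T = 691.71 / 4.18
T = 165.4809 deg C
Convert to K: 165.4809 + 273.15 = 438.63 K
T = 438.63 K


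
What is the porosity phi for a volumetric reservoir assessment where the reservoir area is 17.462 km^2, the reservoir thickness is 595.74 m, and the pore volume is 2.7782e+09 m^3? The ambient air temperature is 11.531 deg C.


phi = Vp / (A * 1e6 * hr)
phi = 2.7782e+09 / (17.462 * 1e6 * 595.74)
phi = 0.26706


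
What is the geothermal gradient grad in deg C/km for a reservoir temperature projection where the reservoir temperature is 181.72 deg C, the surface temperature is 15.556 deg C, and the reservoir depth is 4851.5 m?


grad = (T_res - T_surf) / d * 1000
grad = (181.72 - 15.556) / 4851.5 * 1000
grad = 34.250 deg C/km


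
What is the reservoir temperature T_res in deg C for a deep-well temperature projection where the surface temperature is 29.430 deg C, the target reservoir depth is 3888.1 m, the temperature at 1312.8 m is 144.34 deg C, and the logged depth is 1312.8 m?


Step 1: grad = (T_d1 - T_surf)/d1 * 1000 = (144.34 - 29.43)/1312.8 * 1000 = 87.53047 deg C/km
Step 2: T_res = T_surf + grad*d2/1000 = 29.43 + 87.53047*3888.1/1000 = 369.76 deg C
T_res = 369.76 deg C


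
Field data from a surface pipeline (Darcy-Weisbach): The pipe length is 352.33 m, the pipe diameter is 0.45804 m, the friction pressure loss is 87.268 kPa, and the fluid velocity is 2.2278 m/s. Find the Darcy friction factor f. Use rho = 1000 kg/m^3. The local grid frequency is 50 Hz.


f = dP*1000 / ((L/D)*(rho*vel^2/2))
f = 87.268*1000 / ((352.33/0.45804)*(1000*2.2278^2/2))
f = 0.045718


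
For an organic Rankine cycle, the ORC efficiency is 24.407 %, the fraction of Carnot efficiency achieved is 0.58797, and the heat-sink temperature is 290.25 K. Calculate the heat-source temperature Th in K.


Th = Tc / (1 - (eta_orc/100)/f)
Th = 290.25 / (1 - (24.407/100)/0.58797)
Th = 496.24 K


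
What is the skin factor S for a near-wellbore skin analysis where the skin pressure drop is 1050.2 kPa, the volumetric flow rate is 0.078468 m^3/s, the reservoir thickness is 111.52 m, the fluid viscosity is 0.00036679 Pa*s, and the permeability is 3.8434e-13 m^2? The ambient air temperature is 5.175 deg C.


S = dP_s * 1000 * 2*pi*k*hr / (q*mu)
S = 1050.2 * 1000 * 2*pi*3.8434e-13*111.52 / (0.078468*0.00036679)
S = 9.8268


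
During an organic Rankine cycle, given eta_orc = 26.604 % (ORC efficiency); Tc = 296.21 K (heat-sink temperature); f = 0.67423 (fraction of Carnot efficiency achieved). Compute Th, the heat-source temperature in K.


Th = Tc / (1 - (eta_orc/100)/f)
Th = 296.21 / (1 - (26.604/100)/0.67423)
Th = 489.27 K


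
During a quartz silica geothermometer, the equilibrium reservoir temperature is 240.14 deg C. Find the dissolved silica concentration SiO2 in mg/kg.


SiO2 = 10^(5.19 - 1309/(T_eq + 273.15))
SiO2 = 10^(5.19 - 1309/(240.14 + 273.15))
SiO2 = 436.30 mg/kg


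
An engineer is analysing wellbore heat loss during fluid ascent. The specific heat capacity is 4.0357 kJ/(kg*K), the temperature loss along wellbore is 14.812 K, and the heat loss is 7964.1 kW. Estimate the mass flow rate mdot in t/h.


mdot = Q_loss / (cp * dT)
mdot = 7964.1 / (4.0357 * 14.812)
mdot = 133.2306 kg/s
Convert: 133.2306 kg/s * 3.6 = 479.63 t/h
mdot = 479.63 t/h


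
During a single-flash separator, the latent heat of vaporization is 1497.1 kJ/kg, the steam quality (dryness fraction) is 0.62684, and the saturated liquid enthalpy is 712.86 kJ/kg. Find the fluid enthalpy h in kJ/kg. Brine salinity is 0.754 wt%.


h = hf + x * hfg
h = 712.86 + 0.62684 * 1497.1
h = 1651.3 kJ/kg


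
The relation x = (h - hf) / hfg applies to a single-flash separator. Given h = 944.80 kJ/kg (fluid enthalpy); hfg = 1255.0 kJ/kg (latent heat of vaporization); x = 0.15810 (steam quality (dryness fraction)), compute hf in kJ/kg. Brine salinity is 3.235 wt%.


hf = h - x * hfg
hf = 944.80 - 0.15810 * 1255.0
hf = 746.38 kJ/kg


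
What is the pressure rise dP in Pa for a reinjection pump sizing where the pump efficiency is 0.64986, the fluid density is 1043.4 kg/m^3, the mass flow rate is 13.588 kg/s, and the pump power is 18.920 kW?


dP = P_pump * rho * eta / mdot
dP = 18.920 * 1043.4 * 0.64986 / 13.588
dP = 944.1396 kPa
Convert: 944.1396 kPa * 1000.0 = 9.4414e+05 Pa
dP = 9.4414e+05 Pa


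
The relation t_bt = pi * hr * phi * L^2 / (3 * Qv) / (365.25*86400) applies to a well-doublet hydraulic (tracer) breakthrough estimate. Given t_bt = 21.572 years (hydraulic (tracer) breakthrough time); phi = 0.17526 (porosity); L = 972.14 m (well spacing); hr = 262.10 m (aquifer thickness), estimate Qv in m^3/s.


Qv = pi*hr*phi*L^2 / (3*t_bt*365.25*86400)
Qv = pi*262.10*0.17526*972.14^2 / (3*21.572*365.25*86400)
Qv = 0.066779 m^3/s


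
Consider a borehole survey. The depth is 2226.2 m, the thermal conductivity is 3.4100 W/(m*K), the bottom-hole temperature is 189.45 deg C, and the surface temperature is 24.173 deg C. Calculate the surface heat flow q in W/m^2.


Step 1: grad = (T_d - T_surf)/d * 1000 = (189.45 - 24.173)/2226.2 * 1000 = 74.24176 deg C/km
Step 2: q = k * grad / 1000 = 3.41 * 74.24176 / 1000 = 0.25316 W/m^2
q = 0.25316 W/m^2


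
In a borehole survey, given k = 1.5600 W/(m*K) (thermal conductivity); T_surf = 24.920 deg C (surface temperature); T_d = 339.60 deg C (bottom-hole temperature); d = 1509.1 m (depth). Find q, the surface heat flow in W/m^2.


Step 1: grad = (T_d - T_surf)/d * 1000 = (339.6 - 24.92)/1509.1 * 1000 = 208.5216 deg C/km
Step 2: q = k * grad / 1000 = 1.56 * 208.5216 / 1000 = 0.32529 W/m^2
q = 0.32529 W/m^2


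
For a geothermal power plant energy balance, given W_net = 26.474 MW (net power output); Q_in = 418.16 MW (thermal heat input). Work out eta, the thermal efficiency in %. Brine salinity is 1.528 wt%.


eta = W_net / Q_in * 100
eta = 26.474 / 418.16 * 100
eta = 6.3311 %


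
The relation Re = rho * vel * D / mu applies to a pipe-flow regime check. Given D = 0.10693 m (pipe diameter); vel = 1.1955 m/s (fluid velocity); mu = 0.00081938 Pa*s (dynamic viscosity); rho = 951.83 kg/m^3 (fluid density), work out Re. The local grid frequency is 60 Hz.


Re = rho * vel * D / mu
Re = 951.83 * 1.1955 * 0.10693 / 0.00081938
Re = 1.4850e+05


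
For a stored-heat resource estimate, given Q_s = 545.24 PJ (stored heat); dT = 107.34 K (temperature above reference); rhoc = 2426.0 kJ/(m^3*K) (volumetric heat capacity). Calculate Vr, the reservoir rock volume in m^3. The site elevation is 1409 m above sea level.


Vr = Q_s * 1e12 / (rhoc * dT)
Vr = 545.24 * 1e12 / (2426.0 * 107.34)
Vr = 2.0938e+09 m^3


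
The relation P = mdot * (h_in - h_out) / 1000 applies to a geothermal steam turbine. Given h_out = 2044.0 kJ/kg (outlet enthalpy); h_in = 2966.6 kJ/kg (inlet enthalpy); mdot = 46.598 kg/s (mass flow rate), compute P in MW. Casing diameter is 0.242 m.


P = mdot * (h_in - h_out) / 1000
P = 46.598 * (2966.6 - 2044.0) / 1000
P = 42.991 MW


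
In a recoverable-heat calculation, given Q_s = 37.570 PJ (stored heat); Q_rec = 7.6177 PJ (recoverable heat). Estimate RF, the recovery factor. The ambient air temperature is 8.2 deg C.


RF = Q_rec / Q_s
RF = 7.6177 / 37.570
RF = 0.20276


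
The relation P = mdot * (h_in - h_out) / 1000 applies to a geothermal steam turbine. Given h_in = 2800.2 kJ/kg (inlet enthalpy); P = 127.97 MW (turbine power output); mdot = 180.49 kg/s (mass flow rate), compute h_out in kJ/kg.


h_out = h_in - P * 1000 / mdot
h_out = 2800.2 - 127.97 * 1000 / 180.49
h_out = 2091.2 kJ/kg


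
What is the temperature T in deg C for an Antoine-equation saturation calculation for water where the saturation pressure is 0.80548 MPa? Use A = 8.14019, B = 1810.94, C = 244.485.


T = B / (A - log10(P_sat * 760 / 0.101325)) - C
T = 1810.94 / (8.14019 - log10(0.80548 * 760 / 0.101325)) - 244.485
T = 170.96 deg C


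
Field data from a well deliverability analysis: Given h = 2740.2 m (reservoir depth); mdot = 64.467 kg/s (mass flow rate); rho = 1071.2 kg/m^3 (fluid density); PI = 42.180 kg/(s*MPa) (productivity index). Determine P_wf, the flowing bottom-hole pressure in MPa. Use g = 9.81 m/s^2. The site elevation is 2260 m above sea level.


Step 1: P_i = rho*g*h/1e6 = 1071.2*9.81*2740.2/1e6 = 28.79531 MPa
Step 2: P_wf = P_i - mdot/PI = 28.79531 - 64.467/42.18 = 27.267 MPa
P_wf = 27.267 MPa


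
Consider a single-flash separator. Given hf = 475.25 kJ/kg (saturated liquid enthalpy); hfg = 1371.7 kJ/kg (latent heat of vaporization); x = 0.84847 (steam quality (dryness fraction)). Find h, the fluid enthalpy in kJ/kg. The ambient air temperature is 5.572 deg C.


h = hf + x * hfg
h = 475.25 + 0.84847 * 1371.7
h = 1639.1 kJ/kg


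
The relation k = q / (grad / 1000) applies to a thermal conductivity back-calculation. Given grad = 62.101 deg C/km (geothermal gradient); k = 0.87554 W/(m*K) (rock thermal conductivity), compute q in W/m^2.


q = k * grad / 1000
q = 0.87554 * 62.101 / 1000
q = 0.054372 W/m^2


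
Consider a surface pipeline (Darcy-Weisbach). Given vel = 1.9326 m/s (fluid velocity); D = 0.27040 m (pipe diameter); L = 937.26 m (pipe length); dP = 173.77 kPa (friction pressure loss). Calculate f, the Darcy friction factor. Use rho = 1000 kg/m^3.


f = dP*1000 / ((L/D)*(rho*vel^2/2))
f = 173.77*1000 / ((937.26/0.27040)*(1000*1.9326^2/2))
f = 0.026845


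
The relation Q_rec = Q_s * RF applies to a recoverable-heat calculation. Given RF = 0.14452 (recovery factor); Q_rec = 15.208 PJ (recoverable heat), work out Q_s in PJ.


Q_s = Q_rec / RF
Q_s = 15.208 / 0.14452
Q_s = 105.23 PJ


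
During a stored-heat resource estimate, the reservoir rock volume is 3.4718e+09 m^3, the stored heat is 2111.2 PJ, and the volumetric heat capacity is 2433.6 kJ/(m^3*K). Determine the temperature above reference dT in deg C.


dT = Q_s * 1e12 / (Vr * rhoc)
dT = 2111.2 * 1e12 / (3.4718e+09 * 2433.6)
dT = 249.8765 K
Convert (temperature difference, 1 K = 1 deg C): 249.8765 K = 249.8765 deg C
dT = 249.88 deg C


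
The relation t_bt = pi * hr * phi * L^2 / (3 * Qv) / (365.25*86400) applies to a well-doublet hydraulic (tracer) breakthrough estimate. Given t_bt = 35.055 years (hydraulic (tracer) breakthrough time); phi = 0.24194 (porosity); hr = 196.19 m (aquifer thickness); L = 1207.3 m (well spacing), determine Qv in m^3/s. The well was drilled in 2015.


Qv = pi*hr*phi*L^2 / (3*t_bt*365.25*86400)
Qv = pi*196.19*0.24194*1207.3^2 / (3*35.055*365.25*86400)
Qv = 0.065492 m^3/s


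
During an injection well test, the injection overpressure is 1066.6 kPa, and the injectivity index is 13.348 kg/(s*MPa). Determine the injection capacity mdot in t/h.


mdot = II * dP / 1000
mdot = 13.348 * 1066.6 / 1000
mdot = 14.23698 kg/s
Convert: 14.23698 kg/s * 3.6 = 51.253 t/h
mdot = 51.253 t/h


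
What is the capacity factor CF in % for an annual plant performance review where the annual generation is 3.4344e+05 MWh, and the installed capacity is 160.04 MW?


CF = E_a / (cap * 8760) * 100
CF = 3.4344e+05 / (160.04 * 8760) * 100
CF = 24.497 %


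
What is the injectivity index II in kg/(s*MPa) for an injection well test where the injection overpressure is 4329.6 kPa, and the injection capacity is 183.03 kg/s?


II = mdot * 1000 / dP
II = 183.03 * 1000 / 4329.6
II = 42.274 kg/(s*MPa)


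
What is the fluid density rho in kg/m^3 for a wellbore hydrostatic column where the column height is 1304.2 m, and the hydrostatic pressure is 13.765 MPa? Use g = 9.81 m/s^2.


rho = P * 1e6 / (g * h)
rho = 13.765 * 1e6 / (9.81 * 1304.2)
rho = 1075.9 kg/m^3


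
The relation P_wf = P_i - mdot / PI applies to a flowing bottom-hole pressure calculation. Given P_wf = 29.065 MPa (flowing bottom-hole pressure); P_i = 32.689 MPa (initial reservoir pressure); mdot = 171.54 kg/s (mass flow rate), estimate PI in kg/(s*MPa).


PI = mdot / (P_i - P_wf)
PI = 171.54 / (32.689 - 29.065)
PI = 47.334 kg/(s*MPa)


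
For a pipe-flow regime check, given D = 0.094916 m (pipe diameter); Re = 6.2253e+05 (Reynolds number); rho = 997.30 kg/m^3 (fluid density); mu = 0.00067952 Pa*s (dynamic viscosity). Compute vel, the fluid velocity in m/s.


vel = Re * mu / (rho * D)
vel = 6.2253e+05 * 0.00067952 / (997.30 * 0.094916)
vel = 4.4689 m/s


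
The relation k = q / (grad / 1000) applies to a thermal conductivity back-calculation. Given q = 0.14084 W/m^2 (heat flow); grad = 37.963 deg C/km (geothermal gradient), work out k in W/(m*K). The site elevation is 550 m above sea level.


k = q / (grad / 1000)
k = 0.14084 / (37.963 / 1000)
k = 3.7099 W/(m*K)


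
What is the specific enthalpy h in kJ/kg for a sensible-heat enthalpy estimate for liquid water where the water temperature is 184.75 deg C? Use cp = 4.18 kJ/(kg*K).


h = cp * T
h = 4.18 * 184.75
h = 772.25 kJ/kg


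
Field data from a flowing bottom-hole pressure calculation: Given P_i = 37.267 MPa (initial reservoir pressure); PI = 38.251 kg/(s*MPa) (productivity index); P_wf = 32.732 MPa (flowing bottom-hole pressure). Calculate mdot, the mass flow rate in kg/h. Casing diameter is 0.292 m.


mdot = (P_i - P_wf) * PI
mdot = (37.267 - 32.732) * 38.251
mdot = 173.4683 kg/s
Convert: 173.4683 kg/s * 3600.0 = 6.2449e+05 kg/h
mdot = 6.2449e+05 kg/h


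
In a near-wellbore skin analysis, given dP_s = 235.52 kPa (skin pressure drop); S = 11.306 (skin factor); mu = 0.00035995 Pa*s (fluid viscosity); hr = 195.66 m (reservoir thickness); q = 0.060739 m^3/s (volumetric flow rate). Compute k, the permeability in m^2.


k = S*q*mu / (2*pi*dP_s*1000*hr)
k = 11.306*0.060739*0.00035995 / (2*pi*235.52*1000*195.66)
k = 8.5371e-13 m^2


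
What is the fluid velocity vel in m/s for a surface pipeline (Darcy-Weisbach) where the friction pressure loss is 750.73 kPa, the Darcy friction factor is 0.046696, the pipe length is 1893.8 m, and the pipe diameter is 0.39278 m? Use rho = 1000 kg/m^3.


vel = sqrt(dP*1000*2*D / (f*L*rho))
vel = sqrt(750.73*1000*2*0.39278 / (0.046696*1893.8*1000))
vel = 2.5824 m/s


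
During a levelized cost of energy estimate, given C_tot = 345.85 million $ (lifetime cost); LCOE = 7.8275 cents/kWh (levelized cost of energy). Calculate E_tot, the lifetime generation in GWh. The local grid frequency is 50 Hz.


E_tot = C_tot / LCOE * 100
E_tot = 345.85 / 7.8275 * 100
E_tot = 4418.4 GWh


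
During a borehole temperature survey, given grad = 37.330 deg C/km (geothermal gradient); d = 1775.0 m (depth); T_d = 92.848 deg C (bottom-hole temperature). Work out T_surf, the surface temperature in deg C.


T_surf = T_d - grad * d / 1000
T_surf = 92.848 - 37.330 * 1775.0 / 1000
T_surf = 26.587 deg C


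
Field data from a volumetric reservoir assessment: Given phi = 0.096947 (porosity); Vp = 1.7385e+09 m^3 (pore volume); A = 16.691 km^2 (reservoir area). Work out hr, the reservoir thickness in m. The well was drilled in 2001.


hr = Vp / (A * 1e6 * phi)
hr = 1.7385e+09 / (16.691 * 1e6 * 0.096947)
hr = 1074.4 m


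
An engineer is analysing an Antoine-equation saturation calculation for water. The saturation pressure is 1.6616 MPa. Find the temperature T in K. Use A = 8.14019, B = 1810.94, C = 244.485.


T = B / (A - log10(P_sat * 760 / 0.101325)) - C
T = 1810.94 / (8.14019 - log10(1.6616 * 760 / 0.101325)) - 244.485
T = 203.2614 deg C
Convert to K: 203.2614 + 273.15 = 476.41 K
T = 476.41 K


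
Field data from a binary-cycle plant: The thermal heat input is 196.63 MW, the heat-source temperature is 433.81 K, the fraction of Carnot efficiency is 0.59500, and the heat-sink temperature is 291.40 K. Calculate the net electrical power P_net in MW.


Step 1: eta = (1 - Tc/Th)*f = (1 - 291.4/433.81)*0.595 = 0.1953250
Step 2: P_net = eta * Q_in = 0.1953250 * 196.63 = 38.407 MW
P_net = 38.407 MW


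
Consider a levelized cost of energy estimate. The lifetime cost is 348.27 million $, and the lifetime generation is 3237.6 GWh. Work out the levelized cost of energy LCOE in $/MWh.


LCOE = C_tot / E_tot * 100
LCOE = 348.27 / 3237.6 * 100
LCOE = 10.75704 cents/kWh
Convert: 10.75704 cents/kWh * 10.0 = 107.57 $/MWh
LCOE = 107.57 $/MWh


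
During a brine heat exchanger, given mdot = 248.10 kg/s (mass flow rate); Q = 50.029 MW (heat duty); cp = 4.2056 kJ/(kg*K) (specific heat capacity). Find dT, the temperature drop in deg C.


dT = Q * 1000 / (mdot * cp)
dT = 50.029 * 1000 / (248.10 * 4.2056)
dT = 47.94762 K
Convert (temperature difference, 1 K = 1 deg C): 47.94762 K = 47.94762 deg C
dT = 47.948 deg C


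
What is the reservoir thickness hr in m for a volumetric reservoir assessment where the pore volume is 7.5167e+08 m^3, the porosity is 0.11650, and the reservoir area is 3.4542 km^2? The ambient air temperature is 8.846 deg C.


hr = Vp / (A * 1e6 * phi)
hr = 7.5167e+08 / (3.4542 * 1e6 * 0.11650)
hr = 1867.9 m


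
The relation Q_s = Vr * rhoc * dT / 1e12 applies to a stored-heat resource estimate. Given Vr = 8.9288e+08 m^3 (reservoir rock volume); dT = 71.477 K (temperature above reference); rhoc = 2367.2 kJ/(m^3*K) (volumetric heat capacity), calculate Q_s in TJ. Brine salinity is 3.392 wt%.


Q_s = Vr * rhoc * dT / 1e12
Q_s = 8.9288e+08 * 2367.2 * 71.477 / 1e12
Q_s = 151.0756 PJ
Convert: 151.0756 PJ * 1000.0 = 1.5108e+05 TJ
Q_s = 1.5108e+05 TJ


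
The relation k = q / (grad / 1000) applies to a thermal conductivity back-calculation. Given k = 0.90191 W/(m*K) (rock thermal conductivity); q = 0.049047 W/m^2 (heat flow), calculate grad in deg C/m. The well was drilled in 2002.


grad = q / k * 1000
grad = 0.049047 / 0.90191 * 1000
grad = 54.38126 deg C/km
Convert: 54.38126 deg C/km * 0.001 = 0.054381 deg C/m
grad = 0.054381 deg C/m


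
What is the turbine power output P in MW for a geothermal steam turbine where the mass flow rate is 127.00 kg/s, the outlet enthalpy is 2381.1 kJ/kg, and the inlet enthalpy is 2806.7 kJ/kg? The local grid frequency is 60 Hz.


P = mdot * (h_in - h_out) / 1000
P = 127.00 * (2806.7 - 2381.1) / 1000
P = 54.051 MW


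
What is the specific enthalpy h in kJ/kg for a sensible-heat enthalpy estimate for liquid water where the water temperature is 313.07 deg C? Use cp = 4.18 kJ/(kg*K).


h = cp * T
h = 4.18 * 313.07
h = 1308.6 kJ/kg


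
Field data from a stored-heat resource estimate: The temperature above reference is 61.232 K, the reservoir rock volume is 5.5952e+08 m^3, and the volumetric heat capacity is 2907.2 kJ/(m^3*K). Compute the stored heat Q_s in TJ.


Q_s = Vr * rhoc * dT / 1e12
Q_s = 5.5952e+08 * 2907.2 * 61.232 / 1e12
Q_s = 99.60221 PJ
Convert: 99.60221 PJ * 1000.0 = 99602 TJ
Q_s = 99602 TJ


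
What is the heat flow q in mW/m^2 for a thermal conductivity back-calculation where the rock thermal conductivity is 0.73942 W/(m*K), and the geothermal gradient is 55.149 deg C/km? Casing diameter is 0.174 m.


q = k * grad / 1000
q = 0.73942 * 55.149 / 1000
q = 0.04077827 W/m^2
Convert: 0.04077827 W/m^2 * 1000.0 = 40.778 mW/m^2
q = 40.778 mW/m^2


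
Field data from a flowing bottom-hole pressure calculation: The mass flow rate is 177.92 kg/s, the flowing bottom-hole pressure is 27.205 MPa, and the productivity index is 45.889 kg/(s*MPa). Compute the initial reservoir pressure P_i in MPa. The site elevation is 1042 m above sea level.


P_i = P_wf + mdot / PI
P_i = 27.205 + 177.92 / 45.889
P_i = 31.082 MPa


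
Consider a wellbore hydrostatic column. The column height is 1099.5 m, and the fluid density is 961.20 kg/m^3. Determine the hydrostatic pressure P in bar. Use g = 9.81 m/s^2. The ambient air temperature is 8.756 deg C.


P = rho * g * h / 1e6
P = 961.20 * 9.81 * 1099.5 / 1e6
P = 10.36759 MPa
Convert: 10.36759 MPa * 10.0 = 103.68 bar
P = 103.68 bar


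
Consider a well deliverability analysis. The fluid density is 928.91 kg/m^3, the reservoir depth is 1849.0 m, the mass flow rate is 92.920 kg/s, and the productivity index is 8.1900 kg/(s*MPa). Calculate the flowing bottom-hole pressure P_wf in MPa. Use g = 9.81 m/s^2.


Step 1: P_i = rho*g*h/1e6 = 928.91*9.81*1849.0/1e6 = 16.84921 MPa
Step 2: P_wf = P_i - mdot/PI = 16.84921 - 92.92/8.19 = 5.5037 MPa
P_wf = 5.5037 MPa


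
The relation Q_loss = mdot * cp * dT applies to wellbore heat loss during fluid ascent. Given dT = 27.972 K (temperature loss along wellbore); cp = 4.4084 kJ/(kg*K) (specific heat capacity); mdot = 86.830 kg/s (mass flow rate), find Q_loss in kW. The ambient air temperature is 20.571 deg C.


Q_loss = mdot * cp * dT
Q_loss = 86.830 * 4.4084 * 27.972
Q_loss = 10707 kW


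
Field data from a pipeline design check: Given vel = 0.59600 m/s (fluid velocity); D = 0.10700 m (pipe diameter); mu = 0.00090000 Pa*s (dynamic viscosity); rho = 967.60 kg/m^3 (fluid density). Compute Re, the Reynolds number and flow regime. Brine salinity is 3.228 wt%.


Step 1: Re = rho*vel*D/mu = 967.6*0.596*0.107/0.0009 = 68562
Step 2: Re = 68562 > 4000, so flow is turbulent.
Re = 68562 (turbulent)


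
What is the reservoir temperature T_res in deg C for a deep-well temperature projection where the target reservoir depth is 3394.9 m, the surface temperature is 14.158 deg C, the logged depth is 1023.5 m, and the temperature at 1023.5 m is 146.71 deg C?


Step 1: grad = (T_d1 - T_surf)/d1 * 1000 = (146.71 - 14.158)/1023.5 * 1000 = 129.5085 deg C/km
Step 2: T_res = T_surf + grad*d2/1000 = 14.158 + 129.5085*3394.9/1000 = 453.83 deg C
T_res = 453.83 deg C


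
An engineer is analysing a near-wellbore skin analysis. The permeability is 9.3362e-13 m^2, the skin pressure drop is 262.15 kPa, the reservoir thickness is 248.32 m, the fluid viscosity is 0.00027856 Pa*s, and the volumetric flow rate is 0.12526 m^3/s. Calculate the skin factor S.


S = dP_s * 1000 * 2*pi*k*hr / (q*mu)
S = 262.15 * 1000 * 2*pi*9.3362e-13*248.32 / (0.12526*0.00027856)
S = 10.944


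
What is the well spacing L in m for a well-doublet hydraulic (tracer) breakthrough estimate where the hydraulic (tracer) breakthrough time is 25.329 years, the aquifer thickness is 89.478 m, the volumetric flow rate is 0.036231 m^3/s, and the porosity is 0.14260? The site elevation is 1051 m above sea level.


L = sqrt(t_bt*365.25*86400*3*Qv / (pi*hr*phi))
L = sqrt(25.329*365.25*86400*3*0.036231 / (pi*89.478*0.14260))
L = 1472.2 m


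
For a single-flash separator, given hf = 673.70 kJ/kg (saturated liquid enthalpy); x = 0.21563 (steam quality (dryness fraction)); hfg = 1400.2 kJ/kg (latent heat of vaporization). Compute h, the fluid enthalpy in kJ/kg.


h = hf + x * hfg
h = 673.70 + 0.21563 * 1400.2
h = 975.63 kJ/kg


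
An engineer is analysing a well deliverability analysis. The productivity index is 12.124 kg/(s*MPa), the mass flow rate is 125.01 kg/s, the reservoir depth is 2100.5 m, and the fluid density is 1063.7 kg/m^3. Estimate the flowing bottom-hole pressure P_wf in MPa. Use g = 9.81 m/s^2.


Step 1: P_i = rho*g*h/1e6 = 1063.7*9.81*2100.5/1e6 = 21.91850 MPa
Step 2: P_wf = P_i - mdot/PI = 21.91850 - 125.01/12.124 = 11.608 MPa
P_wf = 11.608 MPa


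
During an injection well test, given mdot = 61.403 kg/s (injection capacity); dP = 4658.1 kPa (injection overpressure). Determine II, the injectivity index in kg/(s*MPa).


II = mdot * 1000 / dP
II = 61.403 * 1000 / 4658.1
II = 13.182 kg/(s*MPa)


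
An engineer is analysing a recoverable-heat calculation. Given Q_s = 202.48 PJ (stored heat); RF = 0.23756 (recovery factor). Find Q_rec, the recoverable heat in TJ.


Q_rec = Q_s * RF
Q_rec = 202.48 * 0.23756
Q_rec = 48.10115 PJ
Convert: 48.10115 PJ * 1000.0 = 48101 TJ
Q_rec = 48101 TJ
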